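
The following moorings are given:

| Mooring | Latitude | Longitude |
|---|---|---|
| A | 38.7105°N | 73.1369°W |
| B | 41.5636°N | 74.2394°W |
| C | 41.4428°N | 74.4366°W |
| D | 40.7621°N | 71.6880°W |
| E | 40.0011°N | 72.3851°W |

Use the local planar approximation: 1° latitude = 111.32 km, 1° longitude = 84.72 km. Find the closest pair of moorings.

Pairwise distances:
B–C: √((-0.1208·111.32)² + (-0.1972·84.72)²) = √(180.834073 + 279.116632) = 21.4465 km
D–E: √((-0.7610·111.32)² + (-0.6971·84.72)²) = √(7176.549899 + 3487.884216) = 103.2687 km
A–E: √((1.2906·111.32)² + (0.7518·84.72)²) = √(20640.951665 + 4056.734047) = 157.1550 km
B–D: √((-0.8015·111.32)² + (2.5514·84.72)²) = √(7960.740160 + 46722.814560) = 233.8452 km
B–E: √((-1.5625·111.32)² + (1.8543·84.72)²) = √(30254.253906 + 24679.246217) = 234.3790 km
C–E: √((-1.4417·111.32)² + (2.0515·84.72)²) = √(25757.054223 + 30207.510617) = 236.5683 km
C–D: √((-0.6807·111.32)² + (2.7486·84.72)²) = √(5741.930037 + 54224.427884) = 244.8803 km
A–D: √((2.0516·111.32)² + (1.4489·84.72)²) = √(52159.302614 + 15067.760865) = 259.2818 km
A–C: √((2.7323·111.32)² + (-1.2997·84.72)²) = √(92513.084172 + 12124.340709) = 323.4771 km
A–B: √((2.8531·111.32)² + (-1.1025·84.72)²) = √(100874.264889 + 8724.269854) = 331.0567 km
Closest pair: B–C at 21.4465 km.

B and C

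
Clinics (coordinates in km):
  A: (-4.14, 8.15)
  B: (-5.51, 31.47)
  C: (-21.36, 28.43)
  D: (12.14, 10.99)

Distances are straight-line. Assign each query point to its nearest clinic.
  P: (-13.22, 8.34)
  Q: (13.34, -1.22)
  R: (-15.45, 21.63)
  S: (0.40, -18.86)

P→A; Q→D; R→C; S→A

P at (-13.22, 8.34):
  A: √((9.08)² + (-0.19)²) = √(82.4464 + 0.0361) = 9.08 km
  B: √((7.71)² + (23.13)²) = √(59.4441 + 534.9969) = 24.38 km
  C: √((-8.14)² + (20.09)²) = √(66.2596 + 403.6081) = 21.68 km
  D: √((25.36)² + (2.65)²) = √(643.1296 + 7.0225) = 25.50 km
  → nearest: A (9.08 km)
Q at (13.34, -1.22):
  A: √((-17.48)² + (9.37)²) = √(305.5504 + 87.7969) = 19.83 km
  B: √((-18.85)² + (32.69)²) = √(355.3225 + 1068.6361) = 37.74 km
  C: √((-34.70)² + (29.65)²) = √(1204.0900 + 879.1225) = 45.64 km
  D: √((-1.20)² + (12.21)²) = √(1.4400 + 149.0841) = 12.27 km
  → nearest: D (12.27 km)
R at (-15.45, 21.63):
  A: √((11.31)² + (-13.48)²) = √(127.9161 + 181.7104) = 17.60 km
  B: √((9.94)² + (9.84)²) = √(98.8036 + 96.8256) = 13.99 km
  C: √((-5.91)² + (6.80)²) = √(34.9281 + 46.2400) = 9.01 km
  D: √((27.59)² + (-10.64)²) = √(761.2081 + 113.2096) = 29.57 km
  → nearest: C (9.01 km)
S at (0.40, -18.86):
  A: √((-4.54)² + (27.01)²) = √(20.6116 + 729.5401) = 27.39 km
  B: √((-5.91)² + (50.33)²) = √(34.9281 + 2533.1089) = 50.68 km
  C: √((-21.76)² + (47.29)²) = √(473.4976 + 2236.3441) = 52.06 km
  D: √((11.74)² + (29.85)²) = √(137.8276 + 891.0225) = 32.08 km
  → nearest: A (27.39 km)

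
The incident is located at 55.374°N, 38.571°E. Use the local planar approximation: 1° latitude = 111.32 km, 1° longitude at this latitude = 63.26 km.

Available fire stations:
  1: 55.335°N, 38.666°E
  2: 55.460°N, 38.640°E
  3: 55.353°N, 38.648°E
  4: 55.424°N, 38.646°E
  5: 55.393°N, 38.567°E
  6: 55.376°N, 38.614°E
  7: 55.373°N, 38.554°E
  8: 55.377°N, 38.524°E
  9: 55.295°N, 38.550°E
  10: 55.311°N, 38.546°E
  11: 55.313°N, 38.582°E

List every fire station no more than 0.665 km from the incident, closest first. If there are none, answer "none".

Distances from 55.374°N, 38.571°E:
1: 7.414 km
2: 10.522 km
3: 5.403 km
4: 7.314 km
5: 2.130 km
6: 2.729 km
7: 1.081 km
8: 2.992 km
9: 8.894 km
10: 7.189 km
11: 6.826 km
Threshold 0.665 km: none within range.

none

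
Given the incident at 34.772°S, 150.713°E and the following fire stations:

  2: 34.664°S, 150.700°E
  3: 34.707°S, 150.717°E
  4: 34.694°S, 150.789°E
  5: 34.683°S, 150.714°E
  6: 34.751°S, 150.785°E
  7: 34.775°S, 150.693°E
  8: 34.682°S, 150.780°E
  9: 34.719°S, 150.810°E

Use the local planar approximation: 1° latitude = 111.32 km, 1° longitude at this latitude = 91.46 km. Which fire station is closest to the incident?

Distances from 34.772°S, 150.713°E:
2: √((0.108·111.32)² + (-0.013·91.46)²) = √(144.54195 + 1.41367) = 12.081 km
3: √((0.065·111.32)² + (0.004·91.46)²) = √(52.35680 + 0.13384) = 7.245 km
4: √((0.078·111.32)² + (0.076·91.46)²) = √(75.39379 + 48.31584) = 11.122 km
5: √((0.089·111.32)² + (0.001·91.46)²) = √(98.15816 + 0.00836) = 9.908 km
6: √((0.021·111.32)² + (0.072·91.46)²) = √(5.46493 + 43.36381) = 6.988 km
7: √((-0.003·111.32)² + (-0.020·91.46)²) = √(0.11153 + 3.34597) = 1.859 km
8: √((0.090·111.32)² + (0.067·91.46)²) = √(100.37635 + 37.55018) = 11.744 km
9: √((0.053·111.32)² + (0.097·91.46)²) = √(34.80953 + 78.70564) = 10.654 km
Minimum: 7 at 1.859 km.

7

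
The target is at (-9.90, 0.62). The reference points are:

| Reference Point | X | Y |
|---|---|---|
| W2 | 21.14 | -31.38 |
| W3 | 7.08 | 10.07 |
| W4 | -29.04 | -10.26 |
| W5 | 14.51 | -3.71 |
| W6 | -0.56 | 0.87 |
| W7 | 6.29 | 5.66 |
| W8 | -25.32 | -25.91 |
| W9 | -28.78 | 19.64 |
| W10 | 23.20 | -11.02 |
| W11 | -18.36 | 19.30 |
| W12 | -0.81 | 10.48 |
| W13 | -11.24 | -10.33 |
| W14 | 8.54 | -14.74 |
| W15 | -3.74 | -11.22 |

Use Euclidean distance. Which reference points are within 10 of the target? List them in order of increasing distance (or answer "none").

Distances from (-9.90, 0.62):
W2: √((31.04)² + (-32.00)²) = √(963.4816 + 1024.0000) = 44.58
W3: √((16.98)² + (9.45)²) = √(288.3204 + 89.3025) = 19.43
W4: √((-19.14)² + (-10.88)²) = √(366.3396 + 118.3744) = 22.02
W5: √((24.41)² + (-4.33)²) = √(595.8481 + 18.7489) = 24.79
W6: √((9.34)² + (0.25)²) = √(87.2356 + 0.0625) = 9.34
W7: √((16.19)² + (5.04)²) = √(262.1161 + 25.4016) = 16.96
W8: √((-15.42)² + (-26.53)²) = √(237.7764 + 703.8409) = 30.69
W9: √((-18.88)² + (19.02)²) = √(356.4544 + 361.7604) = 26.80
W10: √((33.10)² + (-11.64)²) = √(1095.6100 + 135.4896) = 35.09
W11: √((-8.46)² + (18.68)²) = √(71.5716 + 348.9424) = 20.51
W12: √((9.09)² + (9.86)²) = √(82.6281 + 97.2196) = 13.41
W13: √((-1.34)² + (-10.95)²) = √(1.7956 + 119.9025) = 11.03
W14: √((18.44)² + (-15.36)²) = √(340.0336 + 235.9296) = 24.00
W15: √((6.16)² + (-11.84)²) = √(37.9456 + 140.1856) = 13.35
Threshold 10: W6 (9.34) is within range.

W6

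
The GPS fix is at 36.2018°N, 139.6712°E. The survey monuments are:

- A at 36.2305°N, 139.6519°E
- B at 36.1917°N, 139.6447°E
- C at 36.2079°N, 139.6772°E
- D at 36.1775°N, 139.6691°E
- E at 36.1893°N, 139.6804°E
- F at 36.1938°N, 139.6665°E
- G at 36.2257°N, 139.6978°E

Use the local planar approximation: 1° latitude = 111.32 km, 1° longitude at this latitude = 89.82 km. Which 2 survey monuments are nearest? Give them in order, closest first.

C, F

Distances from 36.2018°N, 139.6712°E:
A: 3.6349 km
B: 2.6324 km
C: 0.8669 km
D: 2.7116 km
E: 1.6184 km
F: 0.9856 km
G: 3.5759 km
Sorted: C (0.8669 km) < F (0.9856 km) < E (1.6184 km) < B (2.6324 km) < …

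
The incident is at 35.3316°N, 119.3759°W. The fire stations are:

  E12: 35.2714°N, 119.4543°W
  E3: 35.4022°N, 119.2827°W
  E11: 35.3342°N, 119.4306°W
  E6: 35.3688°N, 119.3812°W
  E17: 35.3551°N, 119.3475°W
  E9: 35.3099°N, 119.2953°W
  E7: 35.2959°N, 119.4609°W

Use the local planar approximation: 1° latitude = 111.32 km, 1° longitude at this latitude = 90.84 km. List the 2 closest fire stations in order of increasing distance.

E17, E6

Distances from 35.3316°N, 119.3759°W:
E12: 9.7791 km
E3: 11.5518 km
E11: 4.9774 km
E6: 4.1690 km
E17: 3.6741 km
E9: 7.7099 km
E7: 8.6841 km
Sorted: E17 (3.6741 km) < E6 (4.1690 km) < E11 (4.9774 km) < E9 (7.7099 km) < …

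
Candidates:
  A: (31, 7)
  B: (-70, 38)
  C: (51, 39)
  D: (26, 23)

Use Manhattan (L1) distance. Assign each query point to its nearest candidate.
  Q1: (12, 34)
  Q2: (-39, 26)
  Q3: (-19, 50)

Q1 at (12, 34):
  A: |19| + |-27| = 19 + 27 = 46
  B: |-82| + |4| = 82 + 4 = 86
  C: |39| + |5| = 39 + 5 = 44
  D: |14| + |-11| = 14 + 11 = 25
  → nearest: D (25)
Q2 at (-39, 26):
  A: |70| + |-19| = 70 + 19 = 89
  B: |-31| + |12| = 31 + 12 = 43
  C: |90| + |13| = 90 + 13 = 103
  D: |65| + |-3| = 65 + 3 = 68
  → nearest: B (43)
Q3 at (-19, 50):
  A: |50| + |-43| = 50 + 43 = 93
  B: |-51| + |-12| = 51 + 12 = 63
  C: |70| + |-11| = 70 + 11 = 81
  D: |45| + |-27| = 45 + 27 = 72
  → nearest: B (63)

Q1→D; Q2→B; Q3→B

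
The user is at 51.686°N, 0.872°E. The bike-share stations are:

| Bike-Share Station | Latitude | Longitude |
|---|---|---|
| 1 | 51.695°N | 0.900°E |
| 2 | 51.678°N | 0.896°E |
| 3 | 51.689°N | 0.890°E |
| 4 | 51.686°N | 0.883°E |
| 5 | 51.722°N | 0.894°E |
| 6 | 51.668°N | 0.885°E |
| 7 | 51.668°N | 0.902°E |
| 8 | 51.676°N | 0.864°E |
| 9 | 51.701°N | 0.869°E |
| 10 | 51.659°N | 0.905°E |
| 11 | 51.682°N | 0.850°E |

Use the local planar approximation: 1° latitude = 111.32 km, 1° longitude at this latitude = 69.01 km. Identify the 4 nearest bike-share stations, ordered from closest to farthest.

4, 8, 3, 11

Distances from 51.686°N, 0.872°E:
1: √((0.009·111.32)² + (0.028·69.01)²) = √(1.00376 + 3.73371) = 2.177 km
2: √((-0.008·111.32)² + (0.024·69.01)²) = √(0.79310 + 2.74313) = 1.880 km
3: √((0.003·111.32)² + (0.018·69.01)²) = √(0.11153 + 1.54301) = 1.286 km
4: √((0.000·111.32)² + (0.011·69.01)²) = √(0.00000 + 0.57625) = 0.759 km
5: √((0.036·111.32)² + (0.022·69.01)²) = √(16.06022 + 2.30499) = 4.285 km
6: √((-0.018·111.32)² + (0.013·69.01)²) = √(4.01505 + 0.80484) = 2.195 km
7: √((-0.018·111.32)² + (0.030·69.01)²) = √(4.01505 + 4.28614) = 2.881 km
8: √((-0.010·111.32)² + (-0.008·69.01)²) = √(1.23921 + 0.30479) = 1.243 km
9: √((0.015·111.32)² + (-0.003·69.01)²) = √(2.78823 + 0.04286) = 1.683 km
10: √((-0.027·111.32)² + (0.033·69.01)²) = √(9.03387 + 5.18623) = 3.771 km
11: √((-0.004·111.32)² + (-0.022·69.01)²) = √(0.19827 + 2.30499) = 1.582 km
Sorted: 4 (0.759 km) < 8 (1.243 km) < 3 (1.286 km) < 11 (1.582 km) < 9 (1.683 km) < 2 (1.880 km) < …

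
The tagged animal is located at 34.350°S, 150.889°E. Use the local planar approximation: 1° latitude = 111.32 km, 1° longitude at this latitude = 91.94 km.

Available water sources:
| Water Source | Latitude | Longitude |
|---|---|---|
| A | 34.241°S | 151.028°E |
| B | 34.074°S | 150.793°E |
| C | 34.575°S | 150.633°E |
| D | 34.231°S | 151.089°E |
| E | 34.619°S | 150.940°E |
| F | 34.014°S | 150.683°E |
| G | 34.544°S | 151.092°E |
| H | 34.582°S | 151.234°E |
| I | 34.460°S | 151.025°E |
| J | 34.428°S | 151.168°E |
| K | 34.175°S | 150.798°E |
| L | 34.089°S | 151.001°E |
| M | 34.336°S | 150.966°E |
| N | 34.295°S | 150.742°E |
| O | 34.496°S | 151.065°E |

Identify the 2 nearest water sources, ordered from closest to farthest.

M, N

Distances from 34.350°S, 150.889°E:
A: 17.622 km
B: 31.967 km
C: 34.370 km
D: 22.663 km
E: 30.310 km
F: 41.925 km
G: 28.543 km
H: 40.904 km
I: 17.501 km
J: 27.081 km
K: 21.202 km
L: 30.825 km
M: 7.249 km
N: 14.837 km
O: 22.934 km
Sorted: M (7.249 km) < N (14.837 km) < I (17.501 km) < A (17.622 km) < …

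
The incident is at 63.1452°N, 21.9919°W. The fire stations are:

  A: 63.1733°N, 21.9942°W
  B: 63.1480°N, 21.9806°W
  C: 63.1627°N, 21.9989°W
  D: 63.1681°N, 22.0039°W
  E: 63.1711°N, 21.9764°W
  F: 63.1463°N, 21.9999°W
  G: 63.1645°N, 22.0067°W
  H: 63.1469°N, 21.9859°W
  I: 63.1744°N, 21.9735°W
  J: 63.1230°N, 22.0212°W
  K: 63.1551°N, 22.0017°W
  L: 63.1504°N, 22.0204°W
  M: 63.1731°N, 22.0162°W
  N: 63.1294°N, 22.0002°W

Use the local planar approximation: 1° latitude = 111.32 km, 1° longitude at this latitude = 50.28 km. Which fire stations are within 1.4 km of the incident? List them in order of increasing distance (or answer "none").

H, F, B, K

Distances from 63.1452°N, 21.9919°W:
A: √((0.0281·111.32)² + (-0.0023·50.28)²) = √(9.784960 + 0.013374) = 3.1302 km
B: √((0.0028·111.32)² + (0.0113·50.28)²) = √(0.097154 + 0.322810) = 0.6480 km
C: √((0.0175·111.32)² + (-0.0070·50.28)²) = √(3.795094 + 0.123876) = 1.9796 km
D: √((0.0229·111.32)² + (-0.0120·50.28)²) = √(6.498563 + 0.364043) = 2.6197 km
E: √((0.0259·111.32)² + (0.0155·50.28)²) = √(8.312773 + 0.607371) = 2.9867 km
F: √((0.0011·111.32)² + (-0.0080·50.28)²) = √(0.014994 + 0.161797) = 0.4205 km
G: √((0.0193·111.32)² + (-0.0148·50.28)²) = √(4.615949 + 0.553750) = 2.2737 km
H: √((0.0017·111.32)² + (0.0060·50.28)²) = √(0.035813 + 0.091011) = 0.3561 km
I: √((0.0292·111.32)² + (0.0184·50.28)²) = √(10.566036 + 0.855906) = 3.3796 km
J: √((-0.0222·111.32)² + (-0.0293·50.28)²) = √(6.107343 + 2.170330) = 2.8771 km
K: √((0.0099·111.32)² + (-0.0098·50.28)²) = √(1.214554 + 0.242797) = 1.2072 km
L: √((0.0052·111.32)² + (-0.0285·50.28)²) = √(0.335084 + 2.053432) = 1.5455 km
M: √((0.0279·111.32)² + (-0.0243·50.28)²) = √(9.646168 + 1.492805) = 3.3375 km
N: √((-0.0158·111.32)² + (-0.0083·50.28)²) = √(3.093574 + 0.174159) = 1.8077 km
Threshold 1.4 km: H (0.3561 km), F (0.4205 km), B (0.6480 km), K (1.2072 km) are within range.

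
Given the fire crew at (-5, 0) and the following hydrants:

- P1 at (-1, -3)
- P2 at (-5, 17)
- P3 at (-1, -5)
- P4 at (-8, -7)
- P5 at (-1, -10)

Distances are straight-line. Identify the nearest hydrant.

P1

Distances from (-5, 0):
P1: 5.0
P2: 17.0
P3: 6.4
P4: 7.6
P5: 10.8
Minimum: P1 at 5.0.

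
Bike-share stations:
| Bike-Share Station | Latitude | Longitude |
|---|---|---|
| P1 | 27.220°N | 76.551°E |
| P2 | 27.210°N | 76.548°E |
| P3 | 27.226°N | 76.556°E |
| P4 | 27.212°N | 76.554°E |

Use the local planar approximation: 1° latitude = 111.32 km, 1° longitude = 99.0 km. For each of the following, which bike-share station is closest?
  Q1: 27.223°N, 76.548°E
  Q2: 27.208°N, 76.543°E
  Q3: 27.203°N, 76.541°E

Q1→P1; Q2→P2; Q3→P2

Q1 at 27.223°N, 76.548°E:
  P1: √((-0.003·111.32)² + (0.003·99.0)²) = √(0.11153 + 0.08821) = 0.447 km
  P2: √((-0.013·111.32)² + (0.000·99.0)²) = √(2.09427 + 0.00000) = 1.447 km
  P3: √((0.003·111.32)² + (0.008·99.0)²) = √(0.11153 + 0.62726) = 0.860 km
  P4: √((-0.011·111.32)² + (0.006·99.0)²) = √(1.49945 + 0.35284) = 1.361 km
  → nearest: P1 (0.447 km)
Q2 at 27.208°N, 76.543°E:
  P1: √((0.012·111.32)² + (0.008·99.0)²) = √(1.78447 + 0.62726) = 1.553 km
  P2: √((0.002·111.32)² + (0.005·99.0)²) = √(0.04957 + 0.24502) = 0.543 km
  P3: √((0.018·111.32)² + (0.013·99.0)²) = √(4.01505 + 1.65637) = 2.381 km
  P4: √((0.004·111.32)² + (0.011·99.0)²) = √(0.19827 + 1.18592) = 1.177 km
  → nearest: P2 (0.543 km)
Q3 at 27.203°N, 76.541°E:
  P1: √((0.017·111.32)² + (0.010·99.0)²) = √(3.58133 + 0.98010) = 2.136 km
  P2: √((0.007·111.32)² + (0.007·99.0)²) = √(0.60721 + 0.48025) = 1.043 km
  P3: √((0.023·111.32)² + (0.015·99.0)²) = √(6.55544 + 2.20523) = 2.960 km
  P4: √((0.009·111.32)² + (0.013·99.0)²) = √(1.00376 + 1.65637) = 1.631 km
  → nearest: P2 (1.043 km)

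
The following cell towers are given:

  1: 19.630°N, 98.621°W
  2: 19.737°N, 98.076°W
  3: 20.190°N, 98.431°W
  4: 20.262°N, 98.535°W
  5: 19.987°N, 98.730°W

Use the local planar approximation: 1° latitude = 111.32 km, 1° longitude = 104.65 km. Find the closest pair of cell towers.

Pairwise distances:
3–4: 13.516 km
4–5: 36.791 km
3–5: 38.597 km
1–5: 41.346 km
1–2: 58.265 km
2–3: 62.635 km
1–3: 65.433 km
1–4: 70.928 km
2–5: 73.883 km
2–4: 75.650 km
Closest pair: 3–4 at 13.516 km.

3 and 4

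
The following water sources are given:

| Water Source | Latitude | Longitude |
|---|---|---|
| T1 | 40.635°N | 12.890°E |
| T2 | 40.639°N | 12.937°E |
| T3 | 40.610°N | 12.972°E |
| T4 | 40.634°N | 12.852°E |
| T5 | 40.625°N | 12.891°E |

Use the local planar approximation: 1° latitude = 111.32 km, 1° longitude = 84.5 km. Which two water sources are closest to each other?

T1 and T5

Pairwise distances:
T1–T2: √((0.004·111.32)² + (0.047·84.5)²) = √(0.19827 + 15.77281) = 3.996 km
T1–T3: √((-0.025·111.32)² + (0.082·84.5)²) = √(7.74509 + 48.01104) = 7.467 km
T1–T4: √((-0.001·111.32)² + (-0.038·84.5)²) = √(0.01239 + 10.31052) = 3.213 km
T1–T5: √((-0.010·111.32)² + (0.001·84.5)²) = √(1.23921 + 0.00714) = 1.116 km
T2–T3: √((-0.029·111.32)² + (0.035·84.5)²) = √(10.42179 + 8.74681) = 4.378 km
T2–T4: √((-0.005·111.32)² + (-0.085·84.5)²) = √(0.30980 + 51.58831) = 7.204 km
T2–T5: √((-0.014·111.32)² + (-0.046·84.5)²) = √(2.42886 + 15.10877) = 4.188 km
T3–T4: √((0.024·111.32)² + (-0.120·84.5)²) = √(7.13787 + 102.81960) = 10.486 km
T3–T5: √((0.015·111.32)² + (-0.081·84.5)²) = √(2.78823 + 46.84718) = 7.045 km
T4–T5: √((-0.009·111.32)² + (0.039·84.5)²) = √(1.00376 + 10.86032) = 3.444 km
Closest pair: T1–T5 at 1.116 km.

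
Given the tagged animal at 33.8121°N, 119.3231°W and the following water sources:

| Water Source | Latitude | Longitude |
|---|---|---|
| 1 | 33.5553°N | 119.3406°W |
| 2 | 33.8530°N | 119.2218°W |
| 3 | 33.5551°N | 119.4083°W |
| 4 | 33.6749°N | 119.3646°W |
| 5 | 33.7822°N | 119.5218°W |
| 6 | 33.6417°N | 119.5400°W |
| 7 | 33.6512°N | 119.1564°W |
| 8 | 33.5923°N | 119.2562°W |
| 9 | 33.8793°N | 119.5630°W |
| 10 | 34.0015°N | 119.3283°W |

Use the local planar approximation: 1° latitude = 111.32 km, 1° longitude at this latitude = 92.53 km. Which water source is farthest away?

3

Distances from 33.8121°N, 119.3231°W:
1: √((-0.2568·111.32)² + (-0.0175·92.53)²) = √(817.215197 + 2.622052) = 28.6328 km
2: √((0.0409·111.32)² + (0.1013·92.53)²) = √(20.729700 + 87.858547) = 10.4206 km
3: √((-0.2570·111.32)² + (-0.0852·92.53)²) = √(818.488613 + 62.150455) = 29.6756 km
4: √((-0.1372·111.32)² + (-0.0415·92.53)²) = √(233.267706 + 14.745562) = 15.7484 km
5: √((-0.0299·111.32)² + (-0.1987·92.53)²) = √(11.078699 + 338.034369) = 18.6846 km
6: √((-0.1704·111.32)² + (-0.2169·92.53)²) = √(359.820229 + 402.795146) = 27.6155 km
7: √((-0.1609·111.32)² + (0.1667·92.53)²) = √(320.817820 + 237.922943) = 23.6377 km
8: √((-0.2198·111.32)² + (0.0669·92.53)²) = √(598.689679 + 38.319282) = 25.2390 km
9: √((0.0672·111.32)² + (-0.2399·92.53)²) = √(55.960932 + 492.748851) = 23.4246 km
10: √((0.1894·111.32)² + (-0.0052·92.53)²) = √(444.535393 + 0.231511) = 21.0895 km
Maximum: 3 at 29.6756 km.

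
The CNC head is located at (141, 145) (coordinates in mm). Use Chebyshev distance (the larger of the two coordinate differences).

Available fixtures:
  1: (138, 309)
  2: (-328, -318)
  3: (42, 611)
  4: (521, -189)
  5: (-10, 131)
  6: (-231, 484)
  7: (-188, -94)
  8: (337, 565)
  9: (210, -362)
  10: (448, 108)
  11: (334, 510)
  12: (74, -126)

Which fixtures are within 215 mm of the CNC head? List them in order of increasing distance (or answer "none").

Distances from (141, 145):
1: max(|-3|, |164|) = 164 mm
2: max(|-469|, |-463|) = 469 mm
3: max(|-99|, |466|) = 466 mm
4: max(|380|, |-334|) = 380 mm
5: max(|-151|, |-14|) = 151 mm
6: max(|-372|, |339|) = 372 mm
7: max(|-329|, |-239|) = 329 mm
8: max(|196|, |420|) = 420 mm
9: max(|69|, |-507|) = 507 mm
10: max(|307|, |-37|) = 307 mm
11: max(|193|, |365|) = 365 mm
12: max(|-67|, |-271|) = 271 mm
Threshold 215 mm: 5 (151 mm), 1 (164 mm) are within range.

5, 1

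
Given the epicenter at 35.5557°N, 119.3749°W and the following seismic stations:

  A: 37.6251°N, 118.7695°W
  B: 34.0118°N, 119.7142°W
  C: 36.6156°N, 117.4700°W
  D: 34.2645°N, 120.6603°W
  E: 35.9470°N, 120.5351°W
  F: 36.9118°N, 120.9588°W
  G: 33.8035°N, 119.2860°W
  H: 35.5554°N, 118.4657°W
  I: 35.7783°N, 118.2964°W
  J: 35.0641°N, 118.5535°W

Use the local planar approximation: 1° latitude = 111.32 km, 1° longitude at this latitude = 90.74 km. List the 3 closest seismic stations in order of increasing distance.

H, J, I

Distances from 35.5557°N, 119.3749°W:
A: 236.8250 km
B: 174.6028 km
C: 209.2810 km
D: 185.1064 km
E: 113.9324 km
F: 208.4360 km
G: 195.2216 km
H: 82.5008 km
I: 100.9516 km
J: 92.4668 km
Sorted: H (82.5008 km) < J (92.4668 km) < I (100.9516 km) < E (113.9324 km) < B (174.6028 km) < …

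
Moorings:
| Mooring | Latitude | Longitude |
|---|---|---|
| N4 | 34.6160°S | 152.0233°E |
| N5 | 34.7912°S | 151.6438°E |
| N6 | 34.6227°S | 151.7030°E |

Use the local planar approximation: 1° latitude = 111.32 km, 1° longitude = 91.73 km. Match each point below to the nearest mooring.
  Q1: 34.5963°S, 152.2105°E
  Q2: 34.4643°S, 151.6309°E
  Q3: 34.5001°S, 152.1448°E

Q1→N4; Q2→N6; Q3→N4

Q1 at 34.5963°S, 152.2105°E:
  N4: 17.3113 km
  N5: 56.3294 km
  N6: 46.6456 km
  → nearest: N4 (17.3113 km)
Q2 at 34.4643°S, 151.6309°E:
  N4: 39.7594 km
  N5: 36.4097 km
  N6: 18.8326 km
  → nearest: N6 (18.8326 km)
Q3 at 34.5001°S, 152.1448°E:
  N4: 17.0492 km
  N5: 56.2327 km
  N6: 42.7627 km
  → nearest: N4 (17.0492 km)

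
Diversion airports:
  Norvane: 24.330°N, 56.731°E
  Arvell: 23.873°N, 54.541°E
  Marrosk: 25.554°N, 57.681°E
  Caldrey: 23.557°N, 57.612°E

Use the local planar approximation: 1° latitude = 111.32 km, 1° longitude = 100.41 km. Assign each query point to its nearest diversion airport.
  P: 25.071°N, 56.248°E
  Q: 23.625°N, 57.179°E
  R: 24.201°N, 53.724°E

P→Norvane; Q→Caldrey; R→Arvell

P at 25.071°N, 56.248°E:
  Norvane: √((-0.741·111.32)² + (0.483·100.41)²) = √(6804.289941 + 2352.058914) = 95.6888 km
  Arvell: √((-1.198·111.32)² + (-1.707·100.41)²) = √(17785.252341 + 29377.915436) = 217.1708 km
  Marrosk: √((0.483·111.32)² + (1.433·100.41)²) = √(2890.950508 + 20703.621290) = 153.6052 km
  Caldrey: √((-1.514·111.32)² + (1.364·100.41)²) = √(28405.219241 + 18757.833421) = 217.1706 km
  → nearest: Norvane (95.6888 km)
Q at 23.625°N, 57.179°E:
  Norvane: √((0.705·111.32)² + (-0.448·100.41)²) = √(6159.204576 + 2023.531466) = 90.4585 km
  Arvell: √((0.248·111.32)² + (-2.638·100.41)²) = √(762.166326 + 70162.251423) = 266.3164 km
  Marrosk: √((1.929·111.32)² + (0.502·100.41)²) = √(46111.669948 + 2540.746690) = 220.5729 km
  Caldrey: √((-0.068·111.32)² + (0.433·100.41)²) = √(57.301266 + 1890.295615) = 44.1316 km
  → nearest: Caldrey (44.1316 km)
R at 24.201°N, 53.724°E:
  Norvane: √((0.129·111.32)² + (3.007·100.41)²) = √(206.217642 + 91163.457986) = 302.2742 km
  Arvell: √((-0.328·111.32)² + (0.817·100.41)²) = √(1333.196248 + 6729.736303) = 89.7938 km
  Marrosk: √((1.353·111.32)² + (3.957·100.41)²) = √(22685.167407 + 157865.065702) = 424.9120 km
  Caldrey: √((-0.644·111.32)² + (3.888·100.41)²) = √(5139.467570 + 152407.537699) = 396.9219 km
  → nearest: Arvell (89.7938 km)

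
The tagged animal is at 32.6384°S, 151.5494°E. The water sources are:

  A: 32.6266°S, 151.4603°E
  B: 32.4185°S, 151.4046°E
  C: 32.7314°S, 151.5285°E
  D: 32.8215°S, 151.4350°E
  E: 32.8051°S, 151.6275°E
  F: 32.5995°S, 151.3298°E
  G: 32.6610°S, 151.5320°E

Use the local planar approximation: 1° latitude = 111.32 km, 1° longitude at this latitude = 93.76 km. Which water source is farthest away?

Distances from 32.6384°S, 151.5494°E:
A: 8.4567 km
B: 27.9920 km
C: 10.5366 km
D: 23.0327 km
E: 19.9496 km
F: 21.0401 km
G: 2.9985 km
Maximum: B at 27.9920 km.

B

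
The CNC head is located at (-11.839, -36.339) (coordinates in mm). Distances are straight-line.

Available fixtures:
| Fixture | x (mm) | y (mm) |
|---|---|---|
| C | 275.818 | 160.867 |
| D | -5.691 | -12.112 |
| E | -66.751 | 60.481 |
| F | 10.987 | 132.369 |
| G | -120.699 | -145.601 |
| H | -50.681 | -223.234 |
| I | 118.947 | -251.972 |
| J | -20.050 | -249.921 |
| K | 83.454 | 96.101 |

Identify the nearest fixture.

D

Distances from (-11.839, -36.339):
C: 348.765 mm
D: 24.995 mm
E: 111.308 mm
F: 170.245 mm
G: 154.236 mm
H: 190.889 mm
I: 252.195 mm
J: 213.740 mm
K: 163.160 mm
Minimum: D at 24.995 mm.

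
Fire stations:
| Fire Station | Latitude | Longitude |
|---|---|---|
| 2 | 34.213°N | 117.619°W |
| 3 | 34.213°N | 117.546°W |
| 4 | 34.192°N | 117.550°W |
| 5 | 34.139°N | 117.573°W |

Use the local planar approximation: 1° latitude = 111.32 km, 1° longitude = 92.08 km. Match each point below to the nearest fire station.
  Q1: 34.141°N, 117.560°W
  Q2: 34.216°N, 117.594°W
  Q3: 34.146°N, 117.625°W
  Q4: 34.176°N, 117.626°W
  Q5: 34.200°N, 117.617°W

Q1→5; Q2→2; Q3→5; Q4→2; Q5→2

Q1 at 34.141°N, 117.560°W:
  2: √((0.072·111.32)² + (-0.059·92.08)²) = √(64.24087 + 29.51445) = 9.683 km
  3: √((0.072·111.32)² + (0.014·92.08)²) = √(64.24087 + 1.66183) = 8.118 km
  4: √((0.051·111.32)² + (0.010·92.08)²) = √(32.23196 + 0.84787) = 5.752 km
  5: √((-0.002·111.32)² + (-0.013·92.08)²) = √(0.04957 + 1.43290) = 1.218 km
  → nearest: 5 (1.218 km)
Q2 at 34.216°N, 117.594°W:
  2: √((-0.003·111.32)² + (-0.025·92.08)²) = √(0.11153 + 5.29920) = 2.326 km
  3: √((-0.003·111.32)² + (0.048·92.08)²) = √(0.11153 + 19.53499) = 4.432 km
  4: √((-0.024·111.32)² + (0.044·92.08)²) = √(7.13787 + 16.41481) = 4.853 km
  5: √((-0.077·111.32)² + (0.021·92.08)²) = √(73.47301 + 3.73912) = 8.787 km
  → nearest: 2 (2.326 km)
Q3 at 34.146°N, 117.625°W:
  2: √((0.067·111.32)² + (0.006·92.08)²) = √(55.62833 + 0.30523) = 7.479 km
  3: √((0.067·111.32)² + (0.079·92.08)²) = √(55.62833 + 52.91573) = 10.418 km
  4: √((0.046·111.32)² + (0.075·92.08)²) = √(26.22177 + 47.69284) = 8.597 km
  5: √((-0.007·111.32)² + (0.052·92.08)²) = √(0.60721 + 22.92648) = 4.851 km
  → nearest: 5 (4.851 km)
Q4 at 34.176°N, 117.626°W:
  2: √((0.037·111.32)² + (0.007·92.08)²) = √(16.96484 + 0.41546) = 4.169 km
  3: √((0.037·111.32)² + (0.080·92.08)²) = √(16.96484 + 54.26385) = 8.440 km
  4: √((0.016·111.32)² + (0.076·92.08)²) = √(3.17239 + 48.97312) = 7.221 km
  5: √((-0.037·111.32)² + (0.053·92.08)²) = √(16.96484 + 23.81674) = 6.386 km
  → nearest: 2 (4.169 km)
Q5 at 34.200°N, 117.617°W:
  2: √((0.013·111.32)² + (-0.002·92.08)²) = √(2.09427 + 0.03391) = 1.459 km
  3: √((0.013·111.32)² + (0.071·92.08)²) = √(2.09427 + 42.74126) = 6.696 km
  4: √((-0.008·111.32)² + (0.067·92.08)²) = √(0.79310 + 38.06100) = 6.233 km
  5: √((-0.061·111.32)² + (0.044·92.08)²) = √(46.11116 + 16.41481) = 7.907 km
  → nearest: 2 (1.459 km)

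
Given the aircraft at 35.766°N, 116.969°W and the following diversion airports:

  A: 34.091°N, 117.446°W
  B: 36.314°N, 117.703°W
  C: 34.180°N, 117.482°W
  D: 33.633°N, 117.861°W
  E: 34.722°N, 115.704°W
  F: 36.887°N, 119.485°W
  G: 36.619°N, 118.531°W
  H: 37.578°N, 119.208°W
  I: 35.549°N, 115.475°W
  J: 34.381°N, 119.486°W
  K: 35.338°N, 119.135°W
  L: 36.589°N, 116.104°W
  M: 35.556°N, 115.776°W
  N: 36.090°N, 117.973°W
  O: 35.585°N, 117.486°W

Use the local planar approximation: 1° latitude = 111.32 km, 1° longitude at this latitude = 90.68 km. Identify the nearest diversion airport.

Distances from 35.766°N, 116.969°W:
A: √((-1.675·111.32)² + (-0.477·90.68)²) = √(34767.70452 + 1870.93966) = 191.412 km
B: √((0.548·111.32)² + (-0.734·90.68)²) = √(3721.40993 + 4430.11646) = 90.286 km
C: √((-1.586·111.32)² + (-0.513·90.68)²) = √(31171.14542 + 2164.00247) = 182.579 km
D: √((-2.133·111.32)² + (-0.892·90.68)²) = √(56380.39396 + 6542.63559) = 250.845 km
E: √((-1.044·111.32)² + (1.265·90.68)²) = √(13506.64212 + 13158.42998) = 163.294 km
F: √((1.121·111.32)² + (-2.516·90.68)²) = √(15572.47422 + 52052.82404) = 260.049 km
G: √((0.853·111.32)² + (-1.562·90.68)²) = √(9016.63434 + 20062.50149) = 170.526 km
H: √((1.812·111.32)² + (-2.239·90.68)²) = √(40687.66640 + 41222.20418) = 286.199 km
I: √((-0.217·111.32)² + (1.494·90.68)²) = √(583.53359 + 18353.72490) = 137.613 km
J: √((-1.385·111.32)² + (-2.517·90.68)²) = √(23770.91736 + 52094.20971) = 275.436 km
K: √((-0.428·111.32)² + (-2.166·90.68)²) = √(2270.04221 + 38578.01943) = 202.109 km
L: √((0.823·111.32)² + (0.865·90.68)²) = √(8393.55742 + 6152.55122) = 120.607 km
M: √((-0.210·111.32)² + (1.193·90.68)²) = √(546.49348 + 11703.18069) = 110.678 km
N: √((0.324·111.32)² + (-1.004·90.68)²) = √(1300.87754 + 8288.77686) = 97.927 km
O: √((-0.181·111.32)² + (-0.517·90.68)²) = √(405.97898 + 2197.88067) = 51.028 km
Minimum: O at 51.028 km.

O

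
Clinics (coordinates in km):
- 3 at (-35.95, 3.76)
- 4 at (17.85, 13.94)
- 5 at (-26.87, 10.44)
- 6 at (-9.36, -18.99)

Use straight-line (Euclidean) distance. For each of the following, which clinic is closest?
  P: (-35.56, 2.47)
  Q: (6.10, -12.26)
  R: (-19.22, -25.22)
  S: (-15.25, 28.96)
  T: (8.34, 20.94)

P at (-35.56, 2.47):
  3: √((-0.39)² + (1.29)²) = √(0.1521 + 1.6641) = 1.35 km
  4: √((53.41)² + (11.47)²) = √(2852.6281 + 131.5609) = 54.63 km
  5: √((8.69)² + (7.97)²) = √(75.5161 + 63.5209) = 11.79 km
  6: √((26.20)² + (-21.46)²) = √(686.4400 + 460.5316) = 33.87 km
  → nearest: 3 (1.35 km)
Q at (6.10, -12.26):
  3: √((-42.05)² + (16.02)²) = √(1768.2025 + 256.6404) = 45.00 km
  4: √((11.75)² + (26.20)²) = √(138.0625 + 686.4400) = 28.71 km
  5: √((-32.97)² + (22.70)²) = √(1087.0209 + 515.2900) = 40.03 km
  6: √((-15.46)² + (-6.73)²) = √(239.0116 + 45.2929) = 16.86 km
  → nearest: 6 (16.86 km)
R at (-19.22, -25.22):
  3: √((-16.73)² + (28.98)²) = √(279.8929 + 839.8404) = 33.46 km
  4: √((37.07)² + (39.16)²) = √(1374.1849 + 1533.5056) = 53.92 km
  5: √((-7.65)² + (35.66)²) = √(58.5225 + 1271.6356) = 36.47 km
  6: √((9.86)² + (6.23)²) = √(97.2196 + 38.8129) = 11.66 km
  → nearest: 6 (11.66 km)
S at (-15.25, 28.96):
  3: √((-20.70)² + (-25.20)²) = √(428.4900 + 635.0400) = 32.61 km
  4: √((33.10)² + (-15.02)²) = √(1095.6100 + 225.6004) = 36.35 km
  5: √((-11.62)² + (-18.52)²) = √(135.0244 + 342.9904) = 21.86 km
  6: √((5.89)² + (-47.95)²) = √(34.6921 + 2299.2025) = 48.31 km
  → nearest: 5 (21.86 km)
T at (8.34, 20.94):
  3: √((-44.29)² + (-17.18)²) = √(1961.6041 + 295.1524) = 47.51 km
  4: √((9.51)² + (-7.00)²) = √(90.4401 + 49.0000) = 11.81 km
  5: √((-35.21)² + (-10.50)²) = √(1239.7441 + 110.2500) = 36.74 km
  6: √((-17.70)² + (-39.93)²) = √(313.2900 + 1594.4049) = 43.68 km
  → nearest: 4 (11.81 km)

P→3; Q→6; R→6; S→5; T→4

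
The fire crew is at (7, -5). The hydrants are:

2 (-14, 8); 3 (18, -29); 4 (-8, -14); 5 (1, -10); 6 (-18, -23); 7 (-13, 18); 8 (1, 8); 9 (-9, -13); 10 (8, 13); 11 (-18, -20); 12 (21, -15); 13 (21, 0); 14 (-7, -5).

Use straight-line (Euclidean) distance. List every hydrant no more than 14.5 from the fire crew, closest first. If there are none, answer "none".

5, 14, 8

Distances from (7, -5):
2: √((-21)² + (13)²) = √(441.000 + 169.000) = 24.7
3: √((11)² + (-24)²) = √(121.000 + 576.000) = 26.4
4: √((-15)² + (-9)²) = √(225.000 + 81.000) = 17.5
5: √((-6)² + (-5)²) = √(36.000 + 25.000) = 7.8
6: √((-25)² + (-18)²) = √(625.000 + 324.000) = 30.8
7: √((-20)² + (23)²) = √(400.000 + 529.000) = 30.5
8: √((-6)² + (13)²) = √(36.000 + 169.000) = 14.3
9: √((-16)² + (-8)²) = √(256.000 + 64.000) = 17.9
10: √((1)² + (18)²) = √(1.000 + 324.000) = 18.0
11: √((-25)² + (-15)²) = √(625.000 + 225.000) = 29.2
12: √((14)² + (-10)²) = √(196.000 + 100.000) = 17.2
13: √((14)² + (5)²) = √(196.000 + 25.000) = 14.9
14: √((-14)² + (0)²) = √(196.000 + 0.000) = 14.0
Threshold 14.5: 5 (7.8), 14 (14.0), 8 (14.3) are within range.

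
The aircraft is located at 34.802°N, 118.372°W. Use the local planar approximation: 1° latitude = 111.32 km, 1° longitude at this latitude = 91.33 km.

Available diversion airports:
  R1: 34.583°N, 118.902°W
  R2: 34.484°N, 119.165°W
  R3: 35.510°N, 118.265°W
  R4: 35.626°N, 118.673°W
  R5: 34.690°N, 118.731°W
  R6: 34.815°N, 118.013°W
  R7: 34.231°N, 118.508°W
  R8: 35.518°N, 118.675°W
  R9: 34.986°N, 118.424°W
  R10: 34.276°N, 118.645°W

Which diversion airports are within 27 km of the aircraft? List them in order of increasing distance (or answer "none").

Distances from 34.802°N, 118.372°W:
R1: √((-0.219·111.32)² + (-0.530·91.33)²) = √(594.33954 + 2343.03434) = 54.198 km
R2: √((-0.318·111.32)² + (-0.793·91.33)²) = √(1253.14301 + 5245.33572) = 80.613 km
R3: √((0.708·111.32)² + (0.107·91.33)²) = √(6211.73487 + 95.49804) = 79.418 km
R4: √((0.824·111.32)² + (-0.301·91.33)²) = √(8413.96728 + 755.71824) = 95.758 km
R5: √((-0.112·111.32)² + (-0.359·91.33)²) = √(155.44703 + 1075.01819) = 35.078 km
R6: √((0.013·111.32)² + (0.359·91.33)²) = √(2.09427 + 1075.01819) = 32.819 km
R7: √((-0.571·111.32)² + (-0.136·91.33)²) = √(4040.34650 + 154.27826) = 64.766 km
R8: √((0.716·111.32)² + (-0.303·91.33)²) = √(6352.90615 + 765.79438) = 84.372 km
R9: √((0.184·111.32)² + (-0.052·91.33)²) = √(419.54837 + 22.55452) = 21.026 km
R10: √((-0.526·111.32)² + (-0.273·91.33)²) = √(3428.60839 + 621.65898) = 63.642 km
Threshold 27 km: R9 (21.026 km) is within range.

R9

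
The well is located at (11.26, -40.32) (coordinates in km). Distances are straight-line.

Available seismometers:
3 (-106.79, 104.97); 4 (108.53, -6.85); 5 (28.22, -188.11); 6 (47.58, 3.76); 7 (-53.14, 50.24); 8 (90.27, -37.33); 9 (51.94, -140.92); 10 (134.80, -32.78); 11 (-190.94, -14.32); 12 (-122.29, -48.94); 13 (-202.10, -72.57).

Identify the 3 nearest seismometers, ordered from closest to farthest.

Distances from (11.26, -40.32):
3: √((-118.05)² + (145.29)²) = √(13935.8025 + 21109.1841) = 187.20 km
4: √((97.27)² + (33.47)²) = √(9461.4529 + 1120.2409) = 102.87 km
5: √((16.96)² + (-147.79)²) = √(287.6416 + 21841.8841) = 148.76 km
6: √((36.32)² + (44.08)²) = √(1319.1424 + 1943.0464) = 57.12 km
7: √((-64.40)² + (90.56)²) = √(4147.3600 + 8201.1136) = 111.12 km
8: √((79.01)² + (2.99)²) = √(6242.5801 + 8.9401) = 79.07 km
9: √((40.68)² + (-100.60)²) = √(1654.8624 + 10120.3600) = 108.51 km
10: √((123.54)² + (7.54)²) = √(15262.1316 + 56.8516) = 123.77 km
11: √((-202.20)² + (26.00)²) = √(40884.8400 + 676.0000) = 203.86 km
12: √((-133.55)² + (-8.62)²) = √(17835.6025 + 74.3044) = 133.83 km
13: √((-213.36)² + (-32.25)²) = √(45522.4896 + 1040.0625) = 215.78 km
Sorted: 6 (57.12 km) < 8 (79.07 km) < 4 (102.87 km) < 9 (108.51 km) < 7 (111.12 km) < …

6, 8, 4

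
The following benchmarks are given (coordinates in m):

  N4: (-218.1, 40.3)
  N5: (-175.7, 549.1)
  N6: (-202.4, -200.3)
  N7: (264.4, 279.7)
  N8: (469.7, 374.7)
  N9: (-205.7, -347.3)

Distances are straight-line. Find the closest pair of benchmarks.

N6 and N9

Pairwise distances:
N4–N5: 510.6 m
N4–N6: 241.1 m
N4–N7: 538.6 m
N4–N8: 764.8 m
N4–N9: 387.8 m
N5–N6: 749.9 m
N5–N7: 516.0 m
N5–N8: 668.5 m
N5–N9: 896.9 m
N6–N7: 669.6 m
N6–N8: 884.5 m
N6–N9: 147.0 m
N7–N8: 226.2 m
N7–N9: 783.7 m
N8–N9: 988.7 m
Closest pair: N6–N9 at 147.0 m.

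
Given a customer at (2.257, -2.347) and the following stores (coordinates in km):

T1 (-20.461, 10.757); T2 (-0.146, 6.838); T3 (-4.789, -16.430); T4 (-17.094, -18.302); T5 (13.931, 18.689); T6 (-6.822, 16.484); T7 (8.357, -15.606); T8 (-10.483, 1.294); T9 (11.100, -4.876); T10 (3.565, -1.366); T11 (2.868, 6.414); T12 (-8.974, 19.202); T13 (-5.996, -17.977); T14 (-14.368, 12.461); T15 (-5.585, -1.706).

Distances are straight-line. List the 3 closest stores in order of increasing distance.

T10, T15, T11

Distances from (2.257, -2.347):
T1: 26.226 km
T2: 9.494 km
T3: 15.747 km
T4: 25.080 km
T5: 24.058 km
T6: 20.905 km
T7: 14.595 km
T8: 13.250 km
T9: 9.198 km
T10: 1.635 km
T11: 8.782 km
T12: 24.300 km
T13: 17.675 km
T14: 22.264 km
T15: 7.868 km
Sorted: T10 (1.635 km) < T15 (7.868 km) < T11 (8.782 km) < T9 (9.198 km) < T2 (9.494 km) < …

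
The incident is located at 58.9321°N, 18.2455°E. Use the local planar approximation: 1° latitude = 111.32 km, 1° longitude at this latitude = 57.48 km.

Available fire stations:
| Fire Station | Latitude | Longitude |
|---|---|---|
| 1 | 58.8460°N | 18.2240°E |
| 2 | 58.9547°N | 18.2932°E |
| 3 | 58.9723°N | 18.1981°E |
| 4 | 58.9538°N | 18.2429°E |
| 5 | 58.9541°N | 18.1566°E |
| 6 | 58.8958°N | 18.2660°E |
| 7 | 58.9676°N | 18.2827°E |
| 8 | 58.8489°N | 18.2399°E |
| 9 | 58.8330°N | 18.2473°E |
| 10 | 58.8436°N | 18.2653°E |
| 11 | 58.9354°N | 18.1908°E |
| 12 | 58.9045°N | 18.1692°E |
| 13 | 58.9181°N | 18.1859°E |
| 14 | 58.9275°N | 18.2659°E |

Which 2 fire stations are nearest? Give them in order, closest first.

14, 4

Distances from 58.9321°N, 18.2455°E:
1: 9.6640 km
2: 3.7211 km
3: 5.2392 km
4: 2.4203 km
5: 5.6665 km
6: 4.2092 km
7: 4.4933 km
8: 9.2674 km
9: 11.0323 km
10: 9.9173 km
11: 3.1655 km
12: 5.3548 km
13: 3.7636 km
14: 1.2795 km
Sorted: 14 (1.2795 km) < 4 (2.4203 km) < 11 (3.1655 km) < 2 (3.7211 km) < …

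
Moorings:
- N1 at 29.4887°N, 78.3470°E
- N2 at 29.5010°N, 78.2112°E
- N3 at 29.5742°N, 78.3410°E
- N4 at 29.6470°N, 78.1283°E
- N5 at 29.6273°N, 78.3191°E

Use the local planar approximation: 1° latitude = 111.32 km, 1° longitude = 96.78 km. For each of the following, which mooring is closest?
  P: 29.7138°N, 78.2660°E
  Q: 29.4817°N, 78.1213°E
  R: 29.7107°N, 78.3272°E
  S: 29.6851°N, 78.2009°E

P at 29.7138°N, 78.2660°E:
  N1: 26.2557 km
  N2: 24.2753 km
  N3: 17.1518 km
  N4: 15.2609 km
  N5: 10.9147 km
  → nearest: N5 (10.9147 km)
Q at 29.4817°N, 78.1213°E:
  N1: 21.8571 km
  N2: 8.9619 km
  N3: 23.6247 km
  N4: 18.4137 km
  N5: 25.0831 km
  → nearest: N2 (8.9619 km)
R at 29.7107°N, 78.3272°E:
  N1: 24.7872 km
  N2: 25.9030 km
  N3: 15.2538 km
  N4: 20.5141 km
  N5: 9.3171 km
  → nearest: N5 (9.3171 km)
S at 29.6851°N, 78.2009°E:
  N1: 26.0371 km
  N2: 20.5182 km
  N3: 18.3372 km
  N4: 8.2071 km
  N5: 13.1248 km
  → nearest: N4 (8.2071 km)

P→N5; Q→N2; R→N5; S→N4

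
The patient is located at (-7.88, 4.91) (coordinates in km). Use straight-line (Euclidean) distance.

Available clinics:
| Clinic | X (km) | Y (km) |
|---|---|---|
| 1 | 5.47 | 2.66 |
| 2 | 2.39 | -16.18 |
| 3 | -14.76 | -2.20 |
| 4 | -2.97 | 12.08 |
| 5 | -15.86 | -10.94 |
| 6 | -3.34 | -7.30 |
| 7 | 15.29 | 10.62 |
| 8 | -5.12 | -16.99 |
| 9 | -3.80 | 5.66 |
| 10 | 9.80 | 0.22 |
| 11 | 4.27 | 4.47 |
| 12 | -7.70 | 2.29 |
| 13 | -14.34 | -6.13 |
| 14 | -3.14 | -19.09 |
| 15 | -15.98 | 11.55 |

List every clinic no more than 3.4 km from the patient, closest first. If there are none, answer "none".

Distances from (-7.88, 4.91):
1: √((13.35)² + (-2.25)²) = √(178.2225 + 5.0625) = 13.54 km
2: √((10.27)² + (-21.09)²) = √(105.4729 + 444.7881) = 23.46 km
3: √((-6.88)² + (-7.11)²) = √(47.3344 + 50.5521) = 9.89 km
4: √((4.91)² + (7.17)²) = √(24.1081 + 51.4089) = 8.69 km
5: √((-7.98)² + (-15.85)²) = √(63.6804 + 251.2225) = 17.75 km
6: √((4.54)² + (-12.21)²) = √(20.6116 + 149.0841) = 13.03 km
7: √((23.17)² + (5.71)²) = √(536.8489 + 32.6041) = 23.86 km
8: √((2.76)² + (-21.90)²) = √(7.6176 + 479.6100) = 22.07 km
9: √((4.08)² + (0.75)²) = √(16.6464 + 0.5625) = 4.15 km
10: √((17.68)² + (-4.69)²) = √(312.5824 + 21.9961) = 18.29 km
11: √((12.15)² + (-0.44)²) = √(147.6225 + 0.1936) = 12.16 km
12: √((0.18)² + (-2.62)²) = √(0.0324 + 6.8644) = 2.63 km
13: √((-6.46)² + (-11.04)²) = √(41.7316 + 121.8816) = 12.79 km
14: √((4.74)² + (-24.00)²) = √(22.4676 + 576.0000) = 24.46 km
15: √((-8.10)² + (6.64)²) = √(65.6100 + 44.0896) = 10.47 km
Threshold 3.4 km: 12 (2.63 km) is within range.

12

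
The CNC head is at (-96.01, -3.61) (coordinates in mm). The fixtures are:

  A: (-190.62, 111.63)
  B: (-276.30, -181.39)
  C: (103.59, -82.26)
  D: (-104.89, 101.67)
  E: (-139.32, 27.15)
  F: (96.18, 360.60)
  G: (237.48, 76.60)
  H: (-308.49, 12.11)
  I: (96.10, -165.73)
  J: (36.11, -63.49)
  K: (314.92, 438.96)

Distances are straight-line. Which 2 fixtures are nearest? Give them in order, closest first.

E, D

Distances from (-96.01, -3.61):
A: √((-94.61)² + (115.24)²) = √(8951.0521 + 13280.2576) = 149.10 mm
B: √((-180.29)² + (-177.78)²) = √(32504.4841 + 31605.7284) = 253.20 mm
C: √((199.60)² + (-78.65)²) = √(39840.1600 + 6185.8225) = 214.54 mm
D: √((-8.88)² + (105.28)²) = √(78.8544 + 11083.8784) = 105.65 mm
E: √((-43.31)² + (30.76)²) = √(1875.7561 + 946.1776) = 53.12 mm
F: √((192.19)² + (364.21)²) = √(36936.9961 + 132648.9241) = 411.81 mm
G: √((333.49)² + (80.21)²) = √(111215.5801 + 6433.6441) = 343.00 mm
H: √((-212.48)² + (15.72)²) = √(45147.7504 + 247.1184) = 213.06 mm
I: √((192.11)² + (-162.12)²) = √(36906.2521 + 26282.8944) = 251.37 mm
J: √((132.12)² + (-59.88)²) = √(17455.6944 + 3585.6144) = 145.06 mm
K: √((410.93)² + (442.57)²) = √(168863.4649 + 195868.2049) = 603.93 mm
Sorted: E (53.12 mm) < D (105.65 mm) < J (145.06 mm) < A (149.10 mm) < …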